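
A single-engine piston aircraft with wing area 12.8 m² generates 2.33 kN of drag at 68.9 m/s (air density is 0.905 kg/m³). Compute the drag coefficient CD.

From D = ½ρv²S·CD, rearranging gives CD = 2D/(ρv²S).
CD = 2 × 2330 / (0.905 × 68.9² × 12.8) = 0.0847

CD = 0.0847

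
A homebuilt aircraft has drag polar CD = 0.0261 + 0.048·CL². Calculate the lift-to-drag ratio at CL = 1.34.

L/D = 11.9

CD = 0.0261 + 0.048 × 1.34² = 0.1123
L/D = CL/CD = 1.34 / 0.1123 = 11.9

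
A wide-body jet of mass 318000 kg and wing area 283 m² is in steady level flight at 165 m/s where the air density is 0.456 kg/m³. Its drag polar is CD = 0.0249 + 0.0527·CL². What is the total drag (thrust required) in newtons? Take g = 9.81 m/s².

In steady level flight, lift balances weight: W = mg = 318000 × 9.81 = 3.1196×10^6 N.
q = ½ρv² = ½ × 0.456 × 165² = 6207 Pa.
Required CL = L/(qS) = 3.1196×10^6/(6207·283) = 1.776.
CD = 0.0249 + 0.0527 × 1.776² = 0.1911.
D = q·S·CD = 6207 × 283 × 0.1911 = 3.357×10^5 N

D = 3.36×10^5 N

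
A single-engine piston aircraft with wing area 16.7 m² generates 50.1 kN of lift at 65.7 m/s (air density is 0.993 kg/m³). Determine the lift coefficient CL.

CL = 1.4

From L = ½ρv²S·CL, rearranging gives CL = 2L/(ρv²S).
CL = 2 × 50100 / (0.993 × 65.7² × 16.7) = 1.4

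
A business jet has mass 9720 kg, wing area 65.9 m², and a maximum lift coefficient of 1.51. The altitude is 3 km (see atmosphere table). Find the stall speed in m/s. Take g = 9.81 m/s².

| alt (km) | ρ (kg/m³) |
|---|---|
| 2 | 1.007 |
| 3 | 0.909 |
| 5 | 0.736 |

V_stall = 45.9 m/s

At 3 km, from the table: ρ = 0.909 kg/m³.
Stall occurs when L = W at CL,max. W = mg = 9720 × 9.81 = 95350 N.
V_stall = √(2W/(ρ·S·CL,max)) = √(2 × 95350 / (0.909 × 65.9 × 1.51))
V_stall = √2108 = 45.9 m/s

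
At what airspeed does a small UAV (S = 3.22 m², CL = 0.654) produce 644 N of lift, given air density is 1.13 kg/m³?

L = ½ρv²S·CL ⇒ v = √(2L/(ρ·S·CL))
v = √(2 × 644 / (1.13 × 3.22 × 0.654)) = √541.3 = 23.3 m/s

v = 23.3 m/s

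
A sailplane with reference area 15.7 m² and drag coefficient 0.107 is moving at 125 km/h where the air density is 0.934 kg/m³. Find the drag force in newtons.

Convert speed: v = 125 km/h ÷ 3.6 = 34.72 m/s.
D = ½ρv²S·CD = ½ × 0.934 × 34.72² × 15.7 × 0.107 = 946 N

D = 946 N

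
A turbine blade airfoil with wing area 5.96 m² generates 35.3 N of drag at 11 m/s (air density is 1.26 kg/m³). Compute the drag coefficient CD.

CD = 0.0777

From D = ½ρv²S·CD, rearranging gives CD = 2D/(ρv²S).
CD = 2 × 35.3 / (1.26 × 11² × 5.96) = 0.0777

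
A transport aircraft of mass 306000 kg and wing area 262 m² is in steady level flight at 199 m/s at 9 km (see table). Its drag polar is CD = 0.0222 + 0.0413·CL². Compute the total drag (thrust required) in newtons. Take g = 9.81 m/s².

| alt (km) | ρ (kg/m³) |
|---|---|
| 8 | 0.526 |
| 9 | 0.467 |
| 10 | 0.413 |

D = 2.07×10^5 N

At 9 km, from the table: ρ = 0.467 kg/m³.
In steady level flight, lift balances weight: W = mg = 306000 × 9.81 = 3.0019×10^6 N.
Dynamic pressure q = 0.5 × 0.467 × 199² = 9247 Pa.
CL = W/(q·S) = 3.0019×10^6 / (9247 × 262) = 1.239.
CD = 0.0222 + 0.0413 × 1.239² = 0.08561.
D = q·S·CD = 9247 × 262 × 0.08561 = 2.074×10^5 N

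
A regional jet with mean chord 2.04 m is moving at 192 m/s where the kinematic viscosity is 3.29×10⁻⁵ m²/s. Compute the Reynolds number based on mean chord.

Re = v·c/ν = 192 × 2.04 / (3.29×10⁻⁵) = 1.19×10^7

Re = 1.19×10^7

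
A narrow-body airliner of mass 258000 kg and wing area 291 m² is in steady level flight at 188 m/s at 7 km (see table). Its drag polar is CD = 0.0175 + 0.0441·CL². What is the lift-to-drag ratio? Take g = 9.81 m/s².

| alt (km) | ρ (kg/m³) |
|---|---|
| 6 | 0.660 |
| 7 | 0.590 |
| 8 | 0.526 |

At 7 km, from the table: ρ = 0.590 kg/m³.
In steady level flight, lift balances weight: W = mg = 258000 × 9.81 = 2.531×10^6 N.
Dynamic pressure q = 0.5 × 0.59 × 188² = 10430 Pa.
Required CL = L/(qS) = 2.531×10^6/(10430·291) = 0.8342.
CD = 0.0175 + 0.0441 × 0.8342² = 0.04819.
L/D = CL/CD = 0.8342 / 0.04819 = 17.3

L/D = 17.3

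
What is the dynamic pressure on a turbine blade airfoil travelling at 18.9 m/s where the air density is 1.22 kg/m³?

q = 218 Pa

q = ½ρv² = ½ × 1.22 × 18.9² = 218 Pa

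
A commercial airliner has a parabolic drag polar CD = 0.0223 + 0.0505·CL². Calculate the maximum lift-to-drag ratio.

For CD = CD0 + K·CL², (L/D)max occurs at CL* = √(CD0/K) and equals 1/(2√(K·CD0)).
(L/D)max = 1/(2√(0.0505 × 0.0223)) = 1/(2 × 0.03356) = 14.9

(L/D)max = 14.9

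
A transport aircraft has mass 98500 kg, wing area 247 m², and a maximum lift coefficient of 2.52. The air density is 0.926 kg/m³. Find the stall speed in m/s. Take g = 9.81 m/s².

V_stall = 57.9 m/s

At stall, lift equals weight: L = W = m·g = 98500 × 9.81 = 9.663×10^5 N.
From L = ½ρV²S·CL,max = W: V_stall = √(2W/(ρSCL,max)) = √(2·9.663×10^5/(0.926·247·2.52))
V_stall = √3353 = 57.9 m/s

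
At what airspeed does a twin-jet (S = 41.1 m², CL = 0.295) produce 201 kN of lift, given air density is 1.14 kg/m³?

v = 171 m/s

L = ½ρv²S·CL ⇒ v = √(2L/(ρ·S·CL))
v = √(2 × 2.01×10^5 / (1.14 × 41.1 × 0.295)) = √29080 = 171 m/s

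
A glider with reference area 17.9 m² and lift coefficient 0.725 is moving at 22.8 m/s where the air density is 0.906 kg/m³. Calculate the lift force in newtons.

Dynamic pressure q = ½ρv² = ½ × 0.906 × 22.8² = 235.5 Pa.
L = q·S·CL = 235.5 × 17.9 × 0.725 = 3060 N

L = 3060 N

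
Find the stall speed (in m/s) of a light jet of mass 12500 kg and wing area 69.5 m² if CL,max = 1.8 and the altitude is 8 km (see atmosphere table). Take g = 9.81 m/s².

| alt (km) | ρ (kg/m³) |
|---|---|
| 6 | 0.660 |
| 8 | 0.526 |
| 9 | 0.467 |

V_stall = 61 m/s

At 8 km, from the table: ρ = 0.526 kg/m³.
At stall, lift equals weight: L = W = m·g = 12500 × 9.81 = 1.226×10^5 N.
From L = ½ρV²S·CL,max = W: V_stall = √(2W/(ρSCL,max)) = √(2·1.226×10^5/(0.526·69.5·1.8))
V_stall = √3727 = 61 m/s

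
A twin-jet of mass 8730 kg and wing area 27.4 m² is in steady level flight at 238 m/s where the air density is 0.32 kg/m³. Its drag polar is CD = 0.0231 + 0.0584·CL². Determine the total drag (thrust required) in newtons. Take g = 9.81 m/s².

Weight W = mg = 8730 × 9.81 = 85641 N; in level flight L = W.
q = ½ρv² = ½ × 0.32 × 238² = 9063 Pa.
CL = 2W/(ρv²S) = 2×85641/(0.32×238²×27.4) = 0.3449.
CD = 0.0231 + 0.0584 × 0.3449² = 0.03005.
D = q·S·CD = 9063 × 27.4 × 0.03005 = 7461 N

D = 7460 N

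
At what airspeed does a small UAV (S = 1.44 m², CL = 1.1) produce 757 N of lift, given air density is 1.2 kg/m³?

L = ½ρv²S·CL ⇒ v = √(2L/(ρ·S·CL))
v = √(2 × 757 / (1.2 × 1.44 × 1.1)) = √796.5 = 28.2 m/s

v = 28.2 m/s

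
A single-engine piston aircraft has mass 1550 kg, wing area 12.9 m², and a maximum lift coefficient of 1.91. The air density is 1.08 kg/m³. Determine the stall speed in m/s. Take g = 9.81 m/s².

V_stall = 33.8 m/s

Weight W = mg = 1550 × 9.81 = 15210 N.
V_stall = √(2W/(ρ·S·CL,max)) = √(2 × 15210 / (1.08 × 12.9 × 1.91))
V_stall = √1143 = 33.8 m/s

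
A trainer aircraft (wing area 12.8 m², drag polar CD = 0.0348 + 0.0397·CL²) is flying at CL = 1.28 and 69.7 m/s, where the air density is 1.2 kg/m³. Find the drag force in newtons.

CD = 0.0348 + 0.0397 × 1.28² = 0.09984
D = ½ρv²S·CD = ½ × 1.2 × 69.7² × 12.8 × 0.09984 = 3730 N

D = 3730 N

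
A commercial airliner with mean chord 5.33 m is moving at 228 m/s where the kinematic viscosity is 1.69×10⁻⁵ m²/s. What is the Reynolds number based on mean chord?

Re = 7.19×10^7

Re = v·c/ν = 228 × 5.33 / (1.69×10⁻⁵) = 7.19×10^7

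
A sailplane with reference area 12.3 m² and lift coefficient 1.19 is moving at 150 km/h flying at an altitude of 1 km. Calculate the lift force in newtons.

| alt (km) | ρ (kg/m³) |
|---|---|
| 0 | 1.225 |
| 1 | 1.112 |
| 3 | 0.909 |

At 1 km, from the table: ρ = 1.112 kg/m³.
Convert speed: v = 150 km/h ÷ 3.6 = 41.67 m/s.
L = ½ρv²S·CL = ½ × 1.112 × 41.67² × 12.3 × 1.19 = 14100 N ≈ 14.1 kN

L = 14100 N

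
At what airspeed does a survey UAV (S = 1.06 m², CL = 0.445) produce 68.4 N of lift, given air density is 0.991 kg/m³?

L = ½ρv²S·CL ⇒ v = √(2L/(ρ·S·CL))
v = √(2 × 68.4 / (0.991 × 1.06 × 0.445)) = √292.6 = 17.1 m/s

v = 17.1 m/s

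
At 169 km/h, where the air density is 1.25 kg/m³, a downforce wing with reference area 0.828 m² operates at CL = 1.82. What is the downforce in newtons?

L = 2080 N

Convert speed: v = 169 km/h ÷ 3.6 = 46.94 m/s.
Dynamic pressure q = ½ρv² = ½ × 1.25 × 46.94² = 1377 Pa.
L = q·S·CL = 1377 × 0.828 × 1.82 = 2080 N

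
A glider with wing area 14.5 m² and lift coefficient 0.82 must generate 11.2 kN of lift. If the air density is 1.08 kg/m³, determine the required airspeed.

L = ½ρv²S·CL ⇒ v = √(2L/(ρ·S·CL))
v = √(2 × 11200 / (1.08 × 14.5 × 0.82)) = √1744 = 41.8 m/s

v = 41.8 m/s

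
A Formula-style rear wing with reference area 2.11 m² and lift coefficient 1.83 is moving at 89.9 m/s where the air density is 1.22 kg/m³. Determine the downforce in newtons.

L = ½ρv²S·CL = ½ × 1.22 × 89.9² × 2.11 × 1.83 = 19000 N ≈ 19 kN

L = 19000 N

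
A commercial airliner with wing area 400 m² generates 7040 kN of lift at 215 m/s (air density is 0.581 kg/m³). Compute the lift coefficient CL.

From L = ½ρv²S·CL, rearranging gives CL = 2L/(ρv²S).
CL = 2 × 7.04×10^6 / (0.581 × 215² × 400) = 1.31

CL = 1.31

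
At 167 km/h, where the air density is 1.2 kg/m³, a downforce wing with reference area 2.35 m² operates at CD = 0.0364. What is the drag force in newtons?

Convert speed: v = 167 km/h ÷ 3.6 = 46.39 m/s.
D = ½ρv²S·CD = ½ × 1.2 × 46.39² × 2.35 × 0.0364 = 110 N

D = 110 N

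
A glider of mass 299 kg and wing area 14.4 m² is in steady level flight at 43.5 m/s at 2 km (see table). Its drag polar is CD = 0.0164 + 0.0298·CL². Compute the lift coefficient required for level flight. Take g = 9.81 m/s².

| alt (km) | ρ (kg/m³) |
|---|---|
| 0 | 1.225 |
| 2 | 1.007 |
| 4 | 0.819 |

CL = 0.214

At 2 km, from the table: ρ = 1.007 kg/m³.
Level flight ⇒ L = W = m·g = 299 × 9.81 = 2933.2 N.
q = ½ρv² = ½ × 1.007 × 43.5² = 952.7 Pa.
CL = 2W/(ρv²S) = 2×2933.2/(1.007×43.5²×14.4) = 0.2138.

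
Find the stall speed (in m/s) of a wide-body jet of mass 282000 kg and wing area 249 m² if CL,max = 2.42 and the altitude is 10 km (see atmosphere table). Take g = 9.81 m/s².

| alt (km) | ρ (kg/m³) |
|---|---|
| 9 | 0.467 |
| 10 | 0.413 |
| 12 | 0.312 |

At 10 km, from the table: ρ = 0.413 kg/m³.
At stall, lift equals weight: L = W = m·g = 282000 × 9.81 = 2.766×10^6 N.
From L = ½ρV²S·CL,max = W: V_stall = √(2W/(ρSCL,max)) = √(2·2.766×10^6/(0.413·249·2.42))
V_stall = √22230 = 149 m/s

V_stall = 149 m/s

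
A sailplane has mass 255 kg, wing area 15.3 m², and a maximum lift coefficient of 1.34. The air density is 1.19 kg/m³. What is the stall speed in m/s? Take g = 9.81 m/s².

V_stall = 14.3 m/s

At stall, lift equals weight: L = W = m·g = 255 × 9.81 = 2502 N.
V_stall = √(2W/(ρ·S·CL,max)) = √(2 × 2502 / (1.19 × 15.3 × 1.34))
V_stall = √205.1 = 14.3 m/s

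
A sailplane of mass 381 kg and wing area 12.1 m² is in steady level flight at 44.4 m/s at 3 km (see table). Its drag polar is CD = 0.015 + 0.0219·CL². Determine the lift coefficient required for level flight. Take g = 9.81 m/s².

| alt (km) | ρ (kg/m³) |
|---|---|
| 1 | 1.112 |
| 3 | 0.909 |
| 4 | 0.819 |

CL = 0.345

At 3 km, from the table: ρ = 0.909 kg/m³.
Weight W = mg = 381 × 9.81 = 3737.6 N; in level flight L = W.
q = ½ρv² = ½ × 0.909 × 44.4² = 896 Pa.
CL = W/(q·S) = 3737.6 / (896 × 12.1) = 0.3448.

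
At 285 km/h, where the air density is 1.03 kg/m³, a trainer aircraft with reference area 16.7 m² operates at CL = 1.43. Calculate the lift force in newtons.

Convert speed: v = 285 km/h ÷ 3.6 = 79.17 m/s.
L = ½ρv²S·CL = ½ × 1.03 × 79.17² × 16.7 × 1.43 = 77100 N ≈ 77.1 kN

L = 77100 N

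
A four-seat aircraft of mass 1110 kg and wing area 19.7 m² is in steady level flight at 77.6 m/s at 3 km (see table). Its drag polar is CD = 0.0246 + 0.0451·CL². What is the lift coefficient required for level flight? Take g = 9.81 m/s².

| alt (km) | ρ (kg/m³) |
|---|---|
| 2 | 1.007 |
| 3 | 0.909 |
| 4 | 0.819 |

CL = 0.202

At 3 km, from the table: ρ = 0.909 kg/m³.
Weight W = mg = 1110 × 9.81 = 10889 N; in level flight L = W.
q = ½ρv² = ½ × 0.909 × 77.6² = 2737 Pa.
CL = W/(q·S) = 10889 / (2737 × 19.7) = 0.202.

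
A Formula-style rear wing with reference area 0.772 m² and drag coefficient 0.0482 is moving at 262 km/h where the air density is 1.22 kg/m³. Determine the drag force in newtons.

D = 120 N

Convert speed: v = 262 km/h ÷ 3.6 = 72.78 m/s.
Dynamic pressure q = ½ρv² = ½ × 1.22 × 72.78² = 3231 Pa.
D = q·S·CD = 3231 × 0.772 × 0.0482 = 120 N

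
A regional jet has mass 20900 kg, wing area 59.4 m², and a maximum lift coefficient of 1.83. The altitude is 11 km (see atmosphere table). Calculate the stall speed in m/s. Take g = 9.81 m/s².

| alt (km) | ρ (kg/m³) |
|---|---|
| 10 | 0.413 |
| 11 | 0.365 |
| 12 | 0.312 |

V_stall = 102 m/s

At 11 km, from the table: ρ = 0.365 kg/m³.
Weight W = mg = 20900 × 9.81 = 2.05×10^5 N.
From L = ½ρV²S·CL,max = W: V_stall = √(2W/(ρSCL,max)) = √(2·2.05×10^5/(0.365·59.4·1.83))
V_stall = √10340 = 102 m/s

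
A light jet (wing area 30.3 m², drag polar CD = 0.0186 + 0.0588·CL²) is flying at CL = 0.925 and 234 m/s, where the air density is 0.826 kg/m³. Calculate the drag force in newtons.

D = 47200 N

CD = 0.0186 + 0.0588 × 0.925² = 0.06891
D = ½ρv²S·CD = ½ × 0.826 × 234² × 30.3 × 0.06891 = 47200 N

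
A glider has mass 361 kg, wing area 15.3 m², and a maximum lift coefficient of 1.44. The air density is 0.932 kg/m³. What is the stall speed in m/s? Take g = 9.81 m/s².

Weight W = mg = 361 × 9.81 = 3541 N.
V_stall = √(2W/(ρ·S·CL,max)) = √(2 × 3541 / (0.932 × 15.3 × 1.44))
V_stall = √344.9 = 18.6 m/s

V_stall = 18.6 m/s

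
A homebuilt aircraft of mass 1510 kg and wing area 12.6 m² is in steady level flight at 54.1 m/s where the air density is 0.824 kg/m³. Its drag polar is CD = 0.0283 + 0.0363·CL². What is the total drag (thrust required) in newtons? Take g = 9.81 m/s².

Weight W = mg = 1510 × 9.81 = 14813 N; in level flight L = W.
Dynamic pressure q = 0.5 × 0.824 × 54.1² = 1206 Pa.
CL = 2W/(ρv²S) = 2×14813/(0.824×54.1²×12.6) = 0.975.
CD = 0.0283 + 0.0363 × 0.975² = 0.0628.
D = q·S·CD = 1206 × 12.6 × 0.0628 = 954.2 N

D = 954 N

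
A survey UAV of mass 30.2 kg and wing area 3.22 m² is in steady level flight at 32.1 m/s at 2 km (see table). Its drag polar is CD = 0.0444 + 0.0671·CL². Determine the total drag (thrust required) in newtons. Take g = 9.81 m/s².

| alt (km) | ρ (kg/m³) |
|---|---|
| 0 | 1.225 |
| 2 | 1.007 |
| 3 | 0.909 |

At 2 km, from the table: ρ = 1.007 kg/m³.
Weight W = mg = 30.2 × 9.81 = 296.26 N; in level flight L = W.
q = ½ρv² = ½ × 1.007 × 32.1² = 518.8 Pa.
Required CL = L/(qS) = 296.26/(518.8·3.22) = 0.1773.
CD = 0.0444 + 0.0671 × 0.1773² = 0.04651.
D = q·S·CD = 518.8 × 3.22 × 0.04651 = 77.7 N

D = 77.7 N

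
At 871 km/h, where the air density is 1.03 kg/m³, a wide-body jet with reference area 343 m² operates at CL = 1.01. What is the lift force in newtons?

Convert speed: v = 871 km/h ÷ 3.6 = 241.9 m/s.
Dynamic pressure q = ½ρv² = ½ × 1.03 × 241.9² = 30150 Pa.
L = q·S·CL = 30150 × 343 × 1.01 = 1.04×10^7 N ≈ 10400 kN

L = 1.04×10^7 N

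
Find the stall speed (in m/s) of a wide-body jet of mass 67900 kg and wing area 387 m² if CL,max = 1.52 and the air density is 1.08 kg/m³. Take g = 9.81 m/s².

V_stall = 45.8 m/s

Stall occurs when L = W at CL,max. W = mg = 67900 × 9.81 = 6.661×10^5 N.
V_stall = √(2W/(ρ·S·CL,max)) = √(2 × 6.661×10^5 / (1.08 × 387 × 1.52))
V_stall = √2097 = 45.8 m/s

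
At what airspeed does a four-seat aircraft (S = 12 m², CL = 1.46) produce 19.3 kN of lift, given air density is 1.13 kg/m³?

L = ½ρv²S·CL ⇒ v = √(2L/(ρ·S·CL))
v = √(2 × 19300 / (1.13 × 12 × 1.46)) = √1950 = 44.2 m/s

v = 44.2 m/s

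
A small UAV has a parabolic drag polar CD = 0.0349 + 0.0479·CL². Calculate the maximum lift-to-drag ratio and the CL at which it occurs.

(L/D)max = 12.2, at CL = 0.854

For CD = CD0 + K·CL², (L/D)max occurs at CL* = √(CD0/K) and equals 1/(2√(K·CD0)).
(L/D)max = 1/(2√(0.0479 × 0.0349)) = 1/(2 × 0.04089) = 12.2
CL* = √(0.0349/0.0479) = 0.854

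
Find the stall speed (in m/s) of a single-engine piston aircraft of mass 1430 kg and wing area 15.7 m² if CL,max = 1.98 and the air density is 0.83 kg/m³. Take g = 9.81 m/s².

V_stall = 33 m/s

Stall occurs when L = W at CL,max. W = mg = 1430 × 9.81 = 14030 N.
V_stall = √(2W/(ρ·S·CL,max)) = √(2 × 14030 / (0.83 × 15.7 × 1.98))
V_stall = √1087 = 33 m/s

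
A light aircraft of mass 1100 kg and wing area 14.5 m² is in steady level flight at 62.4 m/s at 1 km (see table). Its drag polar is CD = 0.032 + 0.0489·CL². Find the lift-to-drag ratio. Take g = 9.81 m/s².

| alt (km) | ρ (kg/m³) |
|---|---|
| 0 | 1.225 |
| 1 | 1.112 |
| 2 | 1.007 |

L/D = 9.1

At 1 km, from the table: ρ = 1.112 kg/m³.
Weight W = mg = 1100 × 9.81 = 10791 N; in level flight L = W.
q = ½ρv² = ½ × 1.112 × 62.4² = 2165 Pa.
CL = W/(q·S) = 10791 / (2165 × 14.5) = 0.3438.
CD = 0.032 + 0.0489 × 0.3438² = 0.03778.
L/D = CL/CD = 0.3438 / 0.03778 = 9.1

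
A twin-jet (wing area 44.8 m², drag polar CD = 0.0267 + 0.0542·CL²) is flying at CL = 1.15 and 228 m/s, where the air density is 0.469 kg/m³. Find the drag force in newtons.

D = 53700 N

CD = 0.0267 + 0.0542 × 1.15² = 0.09838
D = ½ρv²S·CD = ½ × 0.469 × 228² × 44.8 × 0.09838 = 53700 N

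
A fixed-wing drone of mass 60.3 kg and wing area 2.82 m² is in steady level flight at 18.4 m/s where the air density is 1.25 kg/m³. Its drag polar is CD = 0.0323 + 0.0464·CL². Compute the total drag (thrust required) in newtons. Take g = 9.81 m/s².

D = 46.5 N

Weight W = mg = 60.3 × 9.81 = 591.54 N; in level flight L = W.
q = ½ρv² = ½ × 1.25 × 18.4² = 211.6 Pa.
CL = W/(q·S) = 591.54 / (211.6 × 2.82) = 0.9913.
CD = 0.0323 + 0.0464 × 0.9913² = 0.0779.
D = q·S·CD = 211.6 × 2.82 × 0.0779 = 46.48 N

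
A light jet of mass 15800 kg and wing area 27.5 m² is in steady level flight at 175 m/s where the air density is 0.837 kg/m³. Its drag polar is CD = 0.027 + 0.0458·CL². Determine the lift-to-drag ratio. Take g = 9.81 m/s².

L/D = 12.3

In steady level flight, lift balances weight: W = mg = 15800 × 9.81 = 1.55×10^5 N.
q = ½ρv² = ½ × 0.837 × 175² = 12820 Pa.
Required CL = L/(qS) = 1.55×10^5/(12820·27.5) = 0.4398.
CD = 0.027 + 0.0458 × 0.4398² = 0.03586.
L/D = CL/CD = 0.4398 / 0.03586 = 12.3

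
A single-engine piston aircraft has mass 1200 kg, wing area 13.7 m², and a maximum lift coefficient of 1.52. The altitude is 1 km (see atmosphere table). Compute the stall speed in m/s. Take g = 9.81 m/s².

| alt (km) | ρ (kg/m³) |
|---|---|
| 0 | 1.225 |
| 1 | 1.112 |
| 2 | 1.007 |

V_stall = 31.9 m/s

At 1 km, from the table: ρ = 1.112 kg/m³.
At stall, lift equals weight: L = W = m·g = 1200 × 9.81 = 11770 N.
From L = ½ρV²S·CL,max = W: V_stall = √(2W/(ρSCL,max)) = √(2·11770/(1.112·13.7·1.52))
V_stall = √1017 = 31.9 m/s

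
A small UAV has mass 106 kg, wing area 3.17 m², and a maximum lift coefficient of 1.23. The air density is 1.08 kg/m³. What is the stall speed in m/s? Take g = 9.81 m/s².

At stall, lift equals weight: L = W = m·g = 106 × 9.81 = 1040 N.
From L = ½ρV²S·CL,max = W: V_stall = √(2W/(ρSCL,max)) = √(2·1040/(1.08·3.17·1.23))
V_stall = √493.9 = 22.2 m/s

V_stall = 22.2 m/s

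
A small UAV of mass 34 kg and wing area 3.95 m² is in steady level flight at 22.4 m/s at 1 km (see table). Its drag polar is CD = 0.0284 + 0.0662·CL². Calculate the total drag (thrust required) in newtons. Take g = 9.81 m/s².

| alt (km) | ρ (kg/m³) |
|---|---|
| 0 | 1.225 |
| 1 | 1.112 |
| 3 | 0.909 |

At 1 km, from the table: ρ = 1.112 kg/m³.
Weight W = mg = 34 × 9.81 = 333.54 N; in level flight L = W.
Dynamic pressure q = 0.5 × 1.112 × 22.4² = 279 Pa.
CL = W/(q·S) = 333.54 / (279 × 3.95) = 0.3027.
CD = 0.0284 + 0.0662 × 0.3027² = 0.03446.
D = q·S·CD = 279 × 3.95 × 0.03446 = 37.98 N

D = 38 N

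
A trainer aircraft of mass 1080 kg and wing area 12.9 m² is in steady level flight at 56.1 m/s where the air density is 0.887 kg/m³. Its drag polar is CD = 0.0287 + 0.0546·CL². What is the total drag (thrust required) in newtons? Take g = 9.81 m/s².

In steady level flight, lift balances weight: W = mg = 1080 × 9.81 = 10595 N.
Dynamic pressure q = 0.5 × 0.887 × 56.1² = 1396 Pa.
CL = W/(q·S) = 10595 / (1396 × 12.9) = 0.5884.
CD = 0.0287 + 0.0546 × 0.5884² = 0.0476.
D = q·S·CD = 1396 × 12.9 × 0.0476 = 857.1 N

D = 857 N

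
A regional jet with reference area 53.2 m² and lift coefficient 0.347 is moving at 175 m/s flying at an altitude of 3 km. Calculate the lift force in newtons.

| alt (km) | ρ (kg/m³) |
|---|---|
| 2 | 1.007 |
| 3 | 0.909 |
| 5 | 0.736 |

At 3 km, from the table: ρ = 0.909 kg/m³.
Dynamic pressure q = ½ρv² = ½ × 0.909 × 175² = 13920 Pa.
L = q·S·CL = 13920 × 53.2 × 0.347 = 2.57×10^5 N ≈ 257 kN

L = 2.57×10^5 N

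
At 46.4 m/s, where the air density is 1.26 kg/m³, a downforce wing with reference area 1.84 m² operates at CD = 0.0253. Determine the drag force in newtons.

Dynamic pressure q = ½ρv² = ½ × 1.26 × 46.4² = 1356 Pa.
D = q·S·CD = 1356 × 1.84 × 0.0253 = 63.1 N

D = 63.1 N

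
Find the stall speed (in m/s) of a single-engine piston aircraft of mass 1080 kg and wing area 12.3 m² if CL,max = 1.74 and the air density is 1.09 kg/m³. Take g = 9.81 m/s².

V_stall = 30.1 m/s

Weight W = mg = 1080 × 9.81 = 10590 N.
From L = ½ρV²S·CL,max = W: V_stall = √(2W/(ρSCL,max)) = √(2·10590/(1.09·12.3·1.74))
V_stall = √908.3 = 30.1 m/s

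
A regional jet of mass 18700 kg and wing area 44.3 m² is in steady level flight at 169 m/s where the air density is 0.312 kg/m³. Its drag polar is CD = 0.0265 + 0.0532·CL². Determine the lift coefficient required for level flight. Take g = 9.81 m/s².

CL = 0.929

Weight W = mg = 18700 × 9.81 = 1.8345×10^5 N; in level flight L = W.
Dynamic pressure q = 0.5 × 0.312 × 169² = 4456 Pa.
Required CL = L/(qS) = 1.8345×10^5/(4456·44.3) = 0.9294.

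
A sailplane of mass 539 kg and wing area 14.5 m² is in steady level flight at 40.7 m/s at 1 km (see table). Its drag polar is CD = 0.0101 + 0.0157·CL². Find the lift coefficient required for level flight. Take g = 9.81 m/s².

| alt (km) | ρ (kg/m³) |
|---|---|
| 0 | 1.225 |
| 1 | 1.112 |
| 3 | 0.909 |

At 1 km, from the table: ρ = 1.112 kg/m³.
Weight W = mg = 539 × 9.81 = 5287.6 N; in level flight L = W.
Dynamic pressure q = 0.5 × 1.112 × 40.7² = 921 Pa.
CL = 2W/(ρv²S) = 2×5287.6/(1.112×40.7²×14.5) = 0.3959.

CL = 0.396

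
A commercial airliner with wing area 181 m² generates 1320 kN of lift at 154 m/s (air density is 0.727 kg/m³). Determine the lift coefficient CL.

CL = 0.846

From L = ½ρv²S·CL, rearranging gives CL = 2L/(ρv²S).
CL = 2 × 1.32×10^6 / (0.727 × 154² × 181) = 0.846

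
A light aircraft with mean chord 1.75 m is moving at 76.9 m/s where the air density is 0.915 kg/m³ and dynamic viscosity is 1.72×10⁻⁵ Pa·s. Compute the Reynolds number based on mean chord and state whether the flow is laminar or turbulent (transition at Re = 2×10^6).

Re = 7.16×10^6 (turbulent)

Re = ρ·v·c/μ = 0.915 × 76.9 × 1.75 / (1.72×10⁻⁵) = 7.16×10^6
Since 7.16×10^6 > 2×10^6, the flow is turbulent.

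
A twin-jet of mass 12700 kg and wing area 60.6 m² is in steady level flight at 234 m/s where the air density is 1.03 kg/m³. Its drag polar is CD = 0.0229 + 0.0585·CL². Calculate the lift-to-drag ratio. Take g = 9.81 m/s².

L/D = 3.14

Level flight ⇒ L = W = m·g = 12700 × 9.81 = 1.2459×10^5 N.
q = ½ρv² = ½ × 1.03 × 234² = 28200 Pa.
CL = W/(q·S) = 1.2459×10^5 / (28200 × 60.6) = 0.07291.
CD = 0.0229 + 0.0585 × 0.07291² = 0.02321.
L/D = CL/CD = 0.07291 / 0.02321 = 3.14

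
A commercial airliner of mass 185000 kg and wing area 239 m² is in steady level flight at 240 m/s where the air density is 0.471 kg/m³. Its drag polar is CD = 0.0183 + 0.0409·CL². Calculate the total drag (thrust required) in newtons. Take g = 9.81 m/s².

In steady level flight, lift balances weight: W = mg = 185000 × 9.81 = 1.8148×10^6 N.
Dynamic pressure q = 0.5 × 0.471 × 240² = 13560 Pa.
CL = 2W/(ρv²S) = 2×1.8148×10^6/(0.471×240²×239) = 0.5598.
CD = 0.0183 + 0.0409 × 0.5598² = 0.03112.
D = q·S·CD = 13560 × 239 × 0.03112 = 1.009×10^5 N

D = 1.01×10^5 N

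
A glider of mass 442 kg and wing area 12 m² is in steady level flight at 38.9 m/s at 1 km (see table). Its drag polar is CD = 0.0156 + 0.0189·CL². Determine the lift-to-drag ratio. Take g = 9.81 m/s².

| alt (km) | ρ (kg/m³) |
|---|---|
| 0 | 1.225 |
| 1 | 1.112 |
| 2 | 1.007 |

At 1 km, from the table: ρ = 1.112 kg/m³.
In steady level flight, lift balances weight: W = mg = 442 × 9.81 = 4336 N.
Dynamic pressure q = 0.5 × 1.112 × 38.9² = 841.3 Pa.
CL = W/(q·S) = 4336 / (841.3 × 12) = 0.4295.
CD = 0.0156 + 0.0189 × 0.4295² = 0.01909.
L/D = CL/CD = 0.4295 / 0.01909 = 22.5

L/D = 22.5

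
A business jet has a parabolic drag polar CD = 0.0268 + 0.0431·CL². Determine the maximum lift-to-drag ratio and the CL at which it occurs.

For CD = CD0 + K·CL², (L/D)max occurs at CL* = √(CD0/K) and equals 1/(2√(K·CD0)).
(L/D)max = 1/(2√(0.0431 × 0.0268)) = 1/(2 × 0.03399) = 14.7
CL* = √(0.0268/0.0431) = 0.789

(L/D)max = 14.7, at CL = 0.789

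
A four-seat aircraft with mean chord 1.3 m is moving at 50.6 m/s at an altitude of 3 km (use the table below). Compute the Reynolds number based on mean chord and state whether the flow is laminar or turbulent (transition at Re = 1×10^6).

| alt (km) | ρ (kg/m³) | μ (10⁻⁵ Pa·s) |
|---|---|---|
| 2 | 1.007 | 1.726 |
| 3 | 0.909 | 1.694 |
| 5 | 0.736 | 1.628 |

At 3 km, from the table: ρ = 0.909 kg/m³, μ = 1.694×10⁻⁵ Pa·s.
Re = ρ·v·c/μ = 0.909 × 50.6 × 1.3 / (1.694×10⁻⁵) = 3.53×10^6
Since 3.53×10^6 > 1×10^6, the flow is turbulent.

Re = 3.53×10^6 (turbulent)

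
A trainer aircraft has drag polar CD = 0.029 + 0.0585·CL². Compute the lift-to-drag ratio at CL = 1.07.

L/D = 11.1

CD = 0.029 + 0.0585 × 1.07² = 0.09598
L/D = CL/CD = 1.07 / 0.09598 = 11.1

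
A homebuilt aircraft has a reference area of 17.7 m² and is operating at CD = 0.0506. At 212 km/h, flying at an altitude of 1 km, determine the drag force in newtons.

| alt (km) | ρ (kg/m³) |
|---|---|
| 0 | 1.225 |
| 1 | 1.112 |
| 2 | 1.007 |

D = 1730 N

At 1 km, from the table: ρ = 1.112 kg/m³.
Convert speed: v = 212 km/h ÷ 3.6 = 58.89 m/s.
D = ½ρv²S·CD = ½ × 1.112 × 58.89² × 17.7 × 0.0506 = 1730 N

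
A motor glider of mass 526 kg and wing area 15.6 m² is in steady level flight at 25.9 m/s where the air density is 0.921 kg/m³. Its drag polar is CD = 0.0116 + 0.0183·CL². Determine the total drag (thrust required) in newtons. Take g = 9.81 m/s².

D = 157 N

In steady level flight, lift balances weight: W = mg = 526 × 9.81 = 5160.1 N.
q = ½ρv² = ½ × 0.921 × 25.9² = 308.9 Pa.
CL = 2W/(ρv²S) = 2×5160.1/(0.921×25.9²×15.6) = 1.071.
CD = 0.0116 + 0.0183 × 1.071² = 0.03258.
D = q·S·CD = 308.9 × 15.6 × 0.03258 = 157 N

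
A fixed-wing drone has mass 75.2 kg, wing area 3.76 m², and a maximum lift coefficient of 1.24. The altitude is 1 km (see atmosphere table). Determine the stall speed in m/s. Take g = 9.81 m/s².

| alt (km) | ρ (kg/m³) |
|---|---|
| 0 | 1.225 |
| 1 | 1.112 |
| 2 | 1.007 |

At 1 km, from the table: ρ = 1.112 kg/m³.
Stall occurs when L = W at CL,max. W = mg = 75.2 × 9.81 = 737.7 N.
From L = ½ρV²S·CL,max = W: V_stall = √(2W/(ρSCL,max)) = √(2·737.7/(1.112·3.76·1.24))
V_stall = √284.6 = 16.9 m/s

V_stall = 16.9 m/s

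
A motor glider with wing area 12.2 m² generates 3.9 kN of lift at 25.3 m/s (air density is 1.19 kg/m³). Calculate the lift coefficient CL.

CL = 0.839

From L = ½ρv²S·CL, rearranging gives CL = 2L/(ρv²S).
CL = 2 × 3900 / (1.19 × 25.3² × 12.2) = 0.839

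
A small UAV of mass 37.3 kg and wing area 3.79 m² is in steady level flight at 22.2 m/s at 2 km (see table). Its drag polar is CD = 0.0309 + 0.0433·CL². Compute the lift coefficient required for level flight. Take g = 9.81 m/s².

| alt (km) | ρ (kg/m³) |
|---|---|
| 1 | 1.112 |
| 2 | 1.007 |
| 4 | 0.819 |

At 2 km, from the table: ρ = 1.007 kg/m³.
In steady level flight, lift balances weight: W = mg = 37.3 × 9.81 = 365.91 N.
q = ½ρv² = ½ × 1.007 × 22.2² = 248.1 Pa.
CL = 2W/(ρv²S) = 2×365.91/(1.007×22.2²×3.79) = 0.3891.

CL = 0.389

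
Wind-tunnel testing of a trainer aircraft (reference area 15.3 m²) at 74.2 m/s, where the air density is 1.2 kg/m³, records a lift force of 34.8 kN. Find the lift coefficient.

From L = ½ρv²S·CL, rearranging gives CL = 2L/(ρv²S).
CL = 2 × 34800 / (1.2 × 74.2² × 15.3) = 0.689

CL = 0.689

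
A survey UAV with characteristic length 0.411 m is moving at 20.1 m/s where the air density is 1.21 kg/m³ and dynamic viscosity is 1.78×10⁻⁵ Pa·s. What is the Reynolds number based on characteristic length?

Re = 5.62×10^5

Re = ρ·v·c/μ = 1.21 × 20.1 × 0.411 / (1.78×10⁻⁵) = 5.62×10^5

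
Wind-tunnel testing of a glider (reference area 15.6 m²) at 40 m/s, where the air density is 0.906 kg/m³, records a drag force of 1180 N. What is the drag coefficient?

From D = ½ρv²S·CD, rearranging gives CD = 2D/(ρv²S).
CD = 2 × 1180 / (0.906 × 40² × 15.6) = 0.104

CD = 0.104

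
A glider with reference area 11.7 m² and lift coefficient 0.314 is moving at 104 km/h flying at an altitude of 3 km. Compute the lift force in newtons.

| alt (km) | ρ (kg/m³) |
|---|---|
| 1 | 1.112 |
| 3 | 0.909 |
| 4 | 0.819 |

L = 1390 N

At 3 km, from the table: ρ = 0.909 kg/m³.
Convert speed: v = 104 km/h ÷ 3.6 = 28.89 m/s.
Dynamic pressure q = ½ρv² = ½ × 0.909 × 28.89² = 379.3 Pa.
L = q·S·CL = 379.3 × 11.7 × 0.314 = 1390 N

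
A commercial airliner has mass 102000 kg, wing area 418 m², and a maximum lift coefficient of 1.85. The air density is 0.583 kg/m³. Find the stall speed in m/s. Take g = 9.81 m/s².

At stall, lift equals weight: L = W = m·g = 102000 × 9.81 = 1.001×10^6 N.
V_stall = √(2W/(ρ·S·CL,max)) = √(2 × 1.001×10^6 / (0.583 × 418 × 1.85))
V_stall = √4439 = 66.6 m/s

V_stall = 66.6 m/s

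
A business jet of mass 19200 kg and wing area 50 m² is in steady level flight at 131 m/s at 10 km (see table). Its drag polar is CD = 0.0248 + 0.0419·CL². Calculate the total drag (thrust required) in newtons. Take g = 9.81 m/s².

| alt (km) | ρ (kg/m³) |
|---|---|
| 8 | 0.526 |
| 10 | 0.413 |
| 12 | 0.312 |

D = 12800 N

At 10 km, from the table: ρ = 0.413 kg/m³.
In steady level flight, lift balances weight: W = mg = 19200 × 9.81 = 1.8835×10^5 N.
q = ½ρv² = ½ × 0.413 × 131² = 3544 Pa.
CL = 2W/(ρv²S) = 2×1.8835×10^5/(0.413×131²×50) = 1.063.
CD = 0.0248 + 0.0419 × 1.063² = 0.07215.
D = q·S·CD = 3544 × 50 × 0.07215 = 12780 N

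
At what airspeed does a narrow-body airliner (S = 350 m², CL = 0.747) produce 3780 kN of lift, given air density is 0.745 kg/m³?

L = ½ρv²S·CL ⇒ v = √(2L/(ρ·S·CL))
v = √(2 × 3.78×10^6 / (0.745 × 350 × 0.747)) = √38810 = 197 m/s

v = 197 m/s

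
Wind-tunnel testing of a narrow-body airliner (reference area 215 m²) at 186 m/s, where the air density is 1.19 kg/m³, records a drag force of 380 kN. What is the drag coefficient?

CD = 0.0859

From D = ½ρv²S·CD, rearranging gives CD = 2D/(ρv²S).
CD = 2 × 3.8×10^5 / (1.19 × 186² × 215) = 0.0859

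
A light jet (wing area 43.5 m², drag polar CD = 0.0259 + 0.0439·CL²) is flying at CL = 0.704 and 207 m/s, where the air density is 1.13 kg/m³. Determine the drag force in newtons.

CD = 0.0259 + 0.0439 × 0.704² = 0.04766
D = ½ρv²S·CD = ½ × 1.13 × 207² × 43.5 × 0.04766 = 50200 N

D = 50200 N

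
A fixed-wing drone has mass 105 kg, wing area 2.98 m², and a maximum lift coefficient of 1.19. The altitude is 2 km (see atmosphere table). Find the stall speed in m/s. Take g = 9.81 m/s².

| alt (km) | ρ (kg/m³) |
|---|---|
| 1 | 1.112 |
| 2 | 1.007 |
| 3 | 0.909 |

V_stall = 24 m/s

At 2 km, from the table: ρ = 1.007 kg/m³.
At stall, lift equals weight: L = W = m·g = 105 × 9.81 = 1030 N.
From L = ½ρV²S·CL,max = W: V_stall = √(2W/(ρSCL,max)) = √(2·1030/(1.007·2.98·1.19))
V_stall = √576.9 = 24 m/s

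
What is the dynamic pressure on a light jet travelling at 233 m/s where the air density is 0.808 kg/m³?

q = ½ρv² = ½ × 0.808 × 233² = 21900 Pa

q = 21900 Pa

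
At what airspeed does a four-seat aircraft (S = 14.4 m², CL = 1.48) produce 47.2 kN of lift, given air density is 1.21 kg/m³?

L = ½ρv²S·CL ⇒ v = √(2L/(ρ·S·CL))
v = √(2 × 47200 / (1.21 × 14.4 × 1.48)) = √3661 = 60.5 m/s

v = 60.5 m/s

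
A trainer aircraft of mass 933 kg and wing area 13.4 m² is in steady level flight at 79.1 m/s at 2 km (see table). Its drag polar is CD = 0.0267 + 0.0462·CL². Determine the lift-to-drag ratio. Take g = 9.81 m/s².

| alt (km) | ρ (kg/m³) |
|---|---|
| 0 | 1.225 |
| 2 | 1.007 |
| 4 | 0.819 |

L/D = 7.51

At 2 km, from the table: ρ = 1.007 kg/m³.
Weight W = mg = 933 × 9.81 = 9152.7 N; in level flight L = W.
q = ½ρv² = ½ × 1.007 × 79.1² = 3150 Pa.
CL = W/(q·S) = 9152.7 / (3150 × 13.4) = 0.2168.
CD = 0.0267 + 0.0462 × 0.2168² = 0.02887.
L/D = CL/CD = 0.2168 / 0.02887 = 7.51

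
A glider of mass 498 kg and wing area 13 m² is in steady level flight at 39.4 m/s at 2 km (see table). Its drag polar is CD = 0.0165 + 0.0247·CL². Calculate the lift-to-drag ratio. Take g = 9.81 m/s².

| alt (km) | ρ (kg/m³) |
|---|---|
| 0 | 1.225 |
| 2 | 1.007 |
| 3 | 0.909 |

L/D = 21.6

At 2 km, from the table: ρ = 1.007 kg/m³.
Level flight ⇒ L = W = m·g = 498 × 9.81 = 4885.4 N.
Dynamic pressure q = 0.5 × 1.007 × 39.4² = 781.6 Pa.
CL = W/(q·S) = 4885.4 / (781.6 × 13) = 0.4808.
CD = 0.0165 + 0.0247 × 0.4808² = 0.02221.
L/D = CL/CD = 0.4808 / 0.02221 = 21.6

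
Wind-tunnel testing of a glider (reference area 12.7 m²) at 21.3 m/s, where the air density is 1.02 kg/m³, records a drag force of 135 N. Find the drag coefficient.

CD = 0.0459

From D = ½ρv²S·CD, rearranging gives CD = 2D/(ρv²S).
CD = 2 × 135 / (1.02 × 21.3² × 12.7) = 0.0459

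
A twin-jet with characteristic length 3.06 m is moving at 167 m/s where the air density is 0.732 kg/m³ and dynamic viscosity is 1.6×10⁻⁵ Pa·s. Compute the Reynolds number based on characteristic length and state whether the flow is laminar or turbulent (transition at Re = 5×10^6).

Re = ρ·v·c/μ = 0.732 × 167 × 3.06 / (1.6×10⁻⁵) = 2.34×10^7
Since 2.34×10^7 > 5×10^6, the flow is turbulent.

Re = 2.34×10^7 (turbulent)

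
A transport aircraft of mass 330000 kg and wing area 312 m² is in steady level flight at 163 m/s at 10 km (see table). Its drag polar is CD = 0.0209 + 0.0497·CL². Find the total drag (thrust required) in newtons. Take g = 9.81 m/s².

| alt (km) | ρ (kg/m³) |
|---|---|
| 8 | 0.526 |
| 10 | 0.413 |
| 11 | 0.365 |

D = 3.4×10^5 N

At 10 km, from the table: ρ = 0.413 kg/m³.
Weight W = mg = 330000 × 9.81 = 3.2373×10^6 N; in level flight L = W.
q = ½ρv² = ½ × 0.413 × 163² = 5486 Pa.
Required CL = L/(qS) = 3.2373×10^6/(5486·312) = 1.891.
CD = 0.0209 + 0.0497 × 1.891² = 0.1987.
D = q·S·CD = 5486 × 312 × 0.1987 = 3.401×10^5 N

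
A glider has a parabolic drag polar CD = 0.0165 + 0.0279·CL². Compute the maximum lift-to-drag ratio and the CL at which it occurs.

(L/D)max = 23.3, at CL = 0.769

For CD = CD0 + K·CL², (L/D)max occurs at CL* = √(CD0/K) and equals 1/(2√(K·CD0)).
(L/D)max = 1/(2√(0.0279 × 0.0165)) = 1/(2 × 0.02146) = 23.3
CL* = √(0.0165/0.0279) = 0.769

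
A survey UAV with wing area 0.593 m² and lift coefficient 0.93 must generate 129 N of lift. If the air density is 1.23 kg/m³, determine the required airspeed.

v = 19.5 m/s

L = ½ρv²S·CL ⇒ v = √(2L/(ρ·S·CL))
v = √(2 × 129 / (1.23 × 0.593 × 0.93)) = √380.3 = 19.5 m/s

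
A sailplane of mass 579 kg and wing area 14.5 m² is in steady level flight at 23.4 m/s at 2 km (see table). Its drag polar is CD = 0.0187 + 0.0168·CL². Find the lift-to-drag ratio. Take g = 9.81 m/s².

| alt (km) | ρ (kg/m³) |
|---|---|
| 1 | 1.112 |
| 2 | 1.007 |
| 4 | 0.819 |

At 2 km, from the table: ρ = 1.007 kg/m³.
Level flight ⇒ L = W = m·g = 579 × 9.81 = 5680 N.
q = ½ρv² = ½ × 1.007 × 23.4² = 275.7 Pa.
CL = 2W/(ρv²S) = 2×5680/(1.007×23.4²×14.5) = 1.421.
CD = 0.0187 + 0.0168 × 1.421² = 0.05262.
L/D = CL/CD = 1.421 / 0.05262 = 27

L/D = 27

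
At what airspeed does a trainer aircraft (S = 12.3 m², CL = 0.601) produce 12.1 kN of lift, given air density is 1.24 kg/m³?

v = 51.4 m/s

L = ½ρv²S·CL ⇒ v = √(2L/(ρ·S·CL))
v = √(2 × 12100 / (1.24 × 12.3 × 0.601)) = √2640 = 51.4 m/s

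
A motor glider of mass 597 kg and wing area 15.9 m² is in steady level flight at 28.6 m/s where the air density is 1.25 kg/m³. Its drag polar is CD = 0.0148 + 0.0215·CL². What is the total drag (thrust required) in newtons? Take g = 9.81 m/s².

In steady level flight, lift balances weight: W = mg = 597 × 9.81 = 5856.6 N.
q = ½ρv² = ½ × 1.25 × 28.6² = 511.2 Pa.
Required CL = L/(qS) = 5856.6/(511.2·15.9) = 0.7205.
CD = 0.0148 + 0.0215 × 0.7205² = 0.02596.
D = q·S·CD = 511.2 × 15.9 × 0.02596 = 211 N

D = 211 N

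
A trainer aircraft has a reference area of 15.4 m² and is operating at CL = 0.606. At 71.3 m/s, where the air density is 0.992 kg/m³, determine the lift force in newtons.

Dynamic pressure q = ½ρv² = ½ × 0.992 × 71.3² = 2522 Pa.
L = q·S·CL = 2522 × 15.4 × 0.606 = 23500 N ≈ 23.5 kN

L = 23500 N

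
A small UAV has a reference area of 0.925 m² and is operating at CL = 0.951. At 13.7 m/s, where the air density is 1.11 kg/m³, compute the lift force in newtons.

Dynamic pressure q = ½ρv² = ½ × 1.11 × 13.7² = 104.2 Pa.
L = q·S·CL = 104.2 × 0.925 × 0.951 = 91.6 N

L = 91.6 N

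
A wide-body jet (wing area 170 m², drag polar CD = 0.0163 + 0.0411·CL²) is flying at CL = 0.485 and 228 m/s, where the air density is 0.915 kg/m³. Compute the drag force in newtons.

CD = 0.0163 + 0.0411 × 0.485² = 0.02597
D = ½ρv²S·CD = ½ × 0.915 × 228² × 170 × 0.02597 = 1.05×10^5 N

D = 1.05×10^5 N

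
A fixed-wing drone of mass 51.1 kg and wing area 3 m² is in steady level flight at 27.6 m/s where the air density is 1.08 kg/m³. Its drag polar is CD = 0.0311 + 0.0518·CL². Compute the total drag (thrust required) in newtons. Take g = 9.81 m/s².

Level flight ⇒ L = W = m·g = 51.1 × 9.81 = 501.29 N.
Dynamic pressure q = 0.5 × 1.08 × 27.6² = 411.4 Pa.
CL = W/(q·S) = 501.29 / (411.4 × 3) = 0.4062.
CD = 0.0311 + 0.0518 × 0.4062² = 0.03965.
D = q·S·CD = 411.4 × 3 × 0.03965 = 48.93 N

D = 48.9 N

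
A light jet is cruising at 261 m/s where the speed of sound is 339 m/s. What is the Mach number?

M = 0.77

M = v/a = 261 / 339 = 0.77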